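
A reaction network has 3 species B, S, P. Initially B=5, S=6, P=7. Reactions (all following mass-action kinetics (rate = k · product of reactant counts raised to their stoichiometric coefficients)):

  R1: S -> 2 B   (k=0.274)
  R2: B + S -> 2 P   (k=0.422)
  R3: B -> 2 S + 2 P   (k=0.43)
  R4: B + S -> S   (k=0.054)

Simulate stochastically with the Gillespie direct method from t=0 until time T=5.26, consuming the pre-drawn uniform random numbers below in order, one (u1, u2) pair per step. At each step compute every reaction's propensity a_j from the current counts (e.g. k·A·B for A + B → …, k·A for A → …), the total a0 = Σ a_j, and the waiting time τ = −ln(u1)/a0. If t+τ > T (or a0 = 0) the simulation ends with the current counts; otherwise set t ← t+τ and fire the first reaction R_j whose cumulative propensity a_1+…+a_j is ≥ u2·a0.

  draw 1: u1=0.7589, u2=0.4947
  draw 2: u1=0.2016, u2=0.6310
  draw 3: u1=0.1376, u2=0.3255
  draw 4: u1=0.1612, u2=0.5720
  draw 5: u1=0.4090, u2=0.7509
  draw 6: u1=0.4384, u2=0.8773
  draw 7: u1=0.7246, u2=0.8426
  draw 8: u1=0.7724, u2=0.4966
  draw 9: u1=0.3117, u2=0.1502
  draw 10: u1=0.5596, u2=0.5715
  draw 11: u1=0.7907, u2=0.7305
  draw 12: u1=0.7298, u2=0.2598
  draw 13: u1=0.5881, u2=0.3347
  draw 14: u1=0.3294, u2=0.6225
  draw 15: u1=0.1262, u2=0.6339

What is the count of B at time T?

B at T = 0

t=0.000: B=5 S=6 P=7
Draw 1: a1=1.644, a2=12.660, a3=2.150, a4=1.620, a0=18.074; τ=−ln(0.7589)/18.074=0.015 → t=0.015; u2·a0=0.4947·18.074=8.941; a1=1.644 < 8.941 ≤ a1+a2=14.304 → R2 fires; B=4 S=5 P=9
Draw 2: a1=1.370, a2=8.440, a3=1.720, a4=1.080, a0=12.610; τ=−ln(0.2016)/12.610=0.127 → t=0.142; u2·a0=0.6310·12.610=7.957; a1=1.370 < 7.957 ≤ a1+a2=9.810 → R2 fires; B=3 S=4 P=11
Draw 3: a1=1.096, a2=5.064, a3=1.290, a4=0.648, a0=8.098; τ=−ln(0.1376)/8.098=0.245 → t=0.387; u2·a0=0.3255·8.098=2.636; a1=1.096 < 2.636 ≤ a1+a2=6.160 → R2 fires; B=2 S=3 P=13
Draw 4: a1=0.822, a2=2.532, a3=0.860, a4=0.324, a0=4.538; τ=−ln(0.1612)/4.538=0.402 → t=0.789; u2·a0=0.5720·4.538=2.596; a1=0.822 < 2.596 ≤ a1+a2=3.354 → R2 fires; B=1 S=2 P=15
Draw 5: a1=0.548, a2=0.844, a3=0.430, a4=0.108, a0=1.930; τ=−ln(0.4090)/1.930=0.463 → t=1.253; u2·a0=0.7509·1.930=1.449; a1+a2=1.392 < 1.449 ≤ a1+…+a3=1.822 → R3 fires; B=0 S=4 P=17
Draw 6: a1=1.096, a2=0.000, a3=0.000, a4=0.000, a0=1.096; τ=−ln(0.4384)/1.096=0.752 → t=2.005; u2·a0=0.8773·1.096=0.962 ≤ a1=1.096 → R1 fires; B=2 S=3 P=17
Draw 7: a1=0.822, a2=2.532, a3=0.860, a4=0.324, a0=4.538; τ=−ln(0.7246)/4.538=0.071 → t=2.076; u2·a0=0.8426·4.538=3.824; a1+a2=3.354 < 3.824 ≤ a1+…+a3=4.214 → R3 fires; B=1 S=5 P=19
Draw 8: a1=1.370, a2=2.110, a3=0.430, a4=0.270, a0=4.180; τ=−ln(0.7724)/4.180=0.062 → t=2.138; u2·a0=0.4966·4.180=2.076; a1=1.370 < 2.076 ≤ a1+a2=3.480 → R2 fires; B=0 S=4 P=21
Draw 9: a1=1.096, a2=0.000, a3=0.000, a4=0.000, a0=1.096; τ=−ln(0.3117)/1.096=1.064 → t=3.201; u2·a0=0.1502·1.096=0.165 ≤ a1=1.096 → R1 fires; B=2 S=3 P=21
Draw 10: a1=0.822, a2=2.532, a3=0.860, a4=0.324, a0=4.538; τ=−ln(0.5596)/4.538=0.128 → t=3.329; u2·a0=0.5715·4.538=2.593; a1=0.822 < 2.593 ≤ a1+a2=3.354 → R2 fires; B=1 S=2 P=23
Draw 11: a1=0.548, a2=0.844, a3=0.430, a4=0.108, a0=1.930; τ=−ln(0.7907)/1.930=0.122 → t=3.451; u2·a0=0.7305·1.930=1.410; a1+a2=1.392 < 1.410 ≤ a1+…+a3=1.822 → R3 fires; B=0 S=4 P=25
Draw 12: a1=1.096, a2=0.000, a3=0.000, a4=0.000, a0=1.096; τ=−ln(0.7298)/1.096=0.287 → t=3.738; u2·a0=0.2598·1.096=0.285 ≤ a1=1.096 → R1 fires; B=2 S=3 P=25
Draw 13: a1=0.822, a2=2.532, a3=0.860, a4=0.324, a0=4.538; τ=−ln(0.5881)/4.538=0.117 → t=3.855; u2·a0=0.3347·4.538=1.519; a1=0.822 < 1.519 ≤ a1+a2=3.354 → R2 fires; B=1 S=2 P=27
Draw 14: a1=0.548, a2=0.844, a3=0.430, a4=0.108, a0=1.930; τ=−ln(0.3294)/1.930=0.575 → t=4.431; u2·a0=0.6225·1.930=1.201; a1=0.548 < 1.201 ≤ a1+a2=1.392 → R2 fires; B=0 S=1 P=29
Draw 15: a1=0.274, a2=0.000, a3=0.000, a4=0.000, a0=0.274; τ=−ln(0.1262)/0.274=7.554 → t=11.985 > T=5.26: stop.
Read off B at T=5.26: 0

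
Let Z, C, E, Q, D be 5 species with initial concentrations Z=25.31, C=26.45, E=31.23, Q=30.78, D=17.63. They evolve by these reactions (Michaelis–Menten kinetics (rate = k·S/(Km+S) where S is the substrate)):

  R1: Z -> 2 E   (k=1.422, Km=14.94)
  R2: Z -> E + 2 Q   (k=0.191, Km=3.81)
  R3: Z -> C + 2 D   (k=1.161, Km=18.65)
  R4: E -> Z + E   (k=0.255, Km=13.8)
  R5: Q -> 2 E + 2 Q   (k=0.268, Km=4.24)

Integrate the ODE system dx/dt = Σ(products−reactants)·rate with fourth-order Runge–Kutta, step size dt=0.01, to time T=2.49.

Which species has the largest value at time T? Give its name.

RK4 with dt=0.01: 249 steps to T=2.49. Trajectory (selected grid times):
t=0.00: Z=25.31 C=26.45 E=31.23 Q=30.78 D=17.63
t=0.28: Z=24.88 C=26.64 E=31.91 Q=30.94 D=18.00
t=0.55: Z=24.46 C=26.81 E=32.56 Q=31.09 D=18.36
t=0.83: Z=24.04 C=27.00 E=33.23 Q=31.25 D=18.73
t=1.11: Z=23.61 C=27.18 E=33.90 Q=31.41 D=19.09
t=1.38: Z=23.21 C=27.36 E=34.54 Q=31.56 D=19.44
t=1.66: Z=22.79 C=27.54 E=35.20 Q=31.72 D=19.80
t=1.94: Z=22.38 C=27.71 E=35.86 Q=31.88 D=20.16
t=2.21: Z=21.99 C=27.88 E=36.49 Q=32.03 D=20.50
t=2.49: Z=21.58 C=28.06 E=37.14 Q=32.19 D=20.85
At T=2.49: Z=21.58 C=28.06 E=37.14 Q=32.19 D=20.85; the largest is E.

Dominant species at T: E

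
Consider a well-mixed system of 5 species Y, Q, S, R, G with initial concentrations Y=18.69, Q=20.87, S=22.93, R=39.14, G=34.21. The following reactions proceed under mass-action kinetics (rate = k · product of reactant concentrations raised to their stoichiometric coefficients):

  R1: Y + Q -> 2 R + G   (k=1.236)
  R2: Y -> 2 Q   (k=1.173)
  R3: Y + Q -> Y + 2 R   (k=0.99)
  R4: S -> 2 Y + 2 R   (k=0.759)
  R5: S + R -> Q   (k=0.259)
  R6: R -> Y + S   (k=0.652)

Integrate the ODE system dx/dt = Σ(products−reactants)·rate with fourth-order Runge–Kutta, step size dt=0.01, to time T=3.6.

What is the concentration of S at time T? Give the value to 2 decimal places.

S at T = 2.50

RK4 with dt=0.01: 360 steps to T=3.6. Trajectory (selected grid times):
t=0.00: Y=18.69 Q=20.87 S=22.93 R=39.14 G=34.21
t=0.40: Y=6.78 Q=6.05 S=2.45 R=103.33 G=68.97
t=0.80: Y=11.68 Q=4.19 S=2.46 R=125.21 G=90.93
t=1.20: Y=15.80 Q=3.84 S=2.47 R=152.52 G=117.92
t=1.60: Y=19.72 Q=3.78 S=2.48 R=186.68 G=151.25
t=2.00: Y=24.04 Q=3.80 S=2.49 R=228.36 G=192.14
t=2.40: Y=29.08 Q=3.83 S=2.49 R=278.76 G=242.11
t=2.80: Y=35.09 Q=3.86 S=2.50 R=339.50 G=302.97
t=3.20: Y=42.32 Q=3.89 S=2.50 R=412.63 G=376.93
t=3.60: Y=51.01 Q=3.91 S=2.50 R=500.67 G=466.67
Read off S at T=3.6: 2.50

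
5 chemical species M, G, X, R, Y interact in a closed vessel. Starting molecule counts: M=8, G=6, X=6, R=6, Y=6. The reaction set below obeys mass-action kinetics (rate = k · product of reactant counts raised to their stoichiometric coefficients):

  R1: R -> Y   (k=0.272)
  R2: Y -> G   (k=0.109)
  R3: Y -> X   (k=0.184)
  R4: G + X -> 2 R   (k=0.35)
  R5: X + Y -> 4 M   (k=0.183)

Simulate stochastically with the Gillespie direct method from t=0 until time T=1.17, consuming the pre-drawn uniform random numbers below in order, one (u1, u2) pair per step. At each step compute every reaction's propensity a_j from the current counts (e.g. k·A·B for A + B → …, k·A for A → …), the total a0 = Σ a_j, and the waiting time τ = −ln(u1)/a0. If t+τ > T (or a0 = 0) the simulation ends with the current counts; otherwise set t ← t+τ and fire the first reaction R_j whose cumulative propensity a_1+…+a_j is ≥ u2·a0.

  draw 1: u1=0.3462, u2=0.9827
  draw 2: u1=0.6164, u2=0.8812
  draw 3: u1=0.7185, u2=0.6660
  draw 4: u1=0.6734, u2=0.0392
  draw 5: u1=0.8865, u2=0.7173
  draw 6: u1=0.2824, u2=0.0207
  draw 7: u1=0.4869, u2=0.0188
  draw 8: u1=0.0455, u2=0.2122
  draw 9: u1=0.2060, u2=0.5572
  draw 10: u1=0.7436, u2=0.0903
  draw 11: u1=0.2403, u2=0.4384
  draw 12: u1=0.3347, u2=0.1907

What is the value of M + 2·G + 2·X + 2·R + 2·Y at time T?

Check how each reaction changes W = M + 2·G + 2·X + 2·R + 2·Y (weight of products minus weight of reactants):
R1: R -> Y: (2·1) − (2·1) = 2 − 2 = 0
R2: Y -> G: (2·1) − (2·1) = 2 − 2 = 0
R3: Y -> X: (2·1) − (2·1) = 2 − 2 = 0
R4: G + X -> 2 R: (2·2) − (2·1 + 2·1) = 4 − 4 = 0
R5: X + Y -> 4 M: (1·4) − (2·1 + 2·1) = 4 − 4 = 0
Every reaction leaves W unchanged, so W is conserved and no simulation is needed: W(T) = W(0) = 8 + 2·6 + 2·6 + 2·6 + 2·6 = 56

Value at T = 56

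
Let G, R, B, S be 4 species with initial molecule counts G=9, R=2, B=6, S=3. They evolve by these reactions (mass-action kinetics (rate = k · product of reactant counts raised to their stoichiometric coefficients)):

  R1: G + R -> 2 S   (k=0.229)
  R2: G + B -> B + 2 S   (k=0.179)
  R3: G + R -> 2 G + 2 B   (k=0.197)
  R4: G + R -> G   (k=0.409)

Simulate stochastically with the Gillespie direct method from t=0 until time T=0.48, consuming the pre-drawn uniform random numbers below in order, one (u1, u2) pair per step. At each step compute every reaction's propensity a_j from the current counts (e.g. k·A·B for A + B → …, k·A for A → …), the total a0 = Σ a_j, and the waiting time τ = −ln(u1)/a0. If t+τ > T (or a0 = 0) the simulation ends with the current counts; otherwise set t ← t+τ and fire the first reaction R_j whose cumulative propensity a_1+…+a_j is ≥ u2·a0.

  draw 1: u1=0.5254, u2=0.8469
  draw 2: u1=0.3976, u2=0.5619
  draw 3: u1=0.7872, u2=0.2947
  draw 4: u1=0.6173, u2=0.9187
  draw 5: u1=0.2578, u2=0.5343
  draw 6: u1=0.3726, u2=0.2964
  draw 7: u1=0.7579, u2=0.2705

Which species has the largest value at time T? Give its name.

Dominant species at T: S

t=0.000: G=9 R=2 B=6 S=3
Draw 1: a1=4.122, a2=9.666, a3=3.546, a4=7.362, a0=24.696; τ=−ln(0.5254)/24.696=0.026 → t=0.026; u2·a0=0.8469·24.696=20.915; a1+…+a3=17.334 < 20.915 ≤ a1+…+a4=24.696 → R4 fires; G=9 R=1 B=6 S=3
Draw 2: a1=2.061, a2=9.666, a3=1.773, a4=3.681, a0=17.181; τ=−ln(0.3976)/17.181=0.054 → t=0.080; u2·a0=0.5619·17.181=9.654; a1=2.061 < 9.654 ≤ a1+a2=11.727 → R2 fires; G=8 R=1 B=6 S=5
Draw 3: a1=1.832, a2=8.592, a3=1.576, a4=3.272, a0=15.272; τ=−ln(0.7872)/15.272=0.016 → t=0.095; u2·a0=0.2947·15.272=4.501; a1=1.832 < 4.501 ≤ a1+a2=10.424 → R2 fires; G=7 R=1 B=6 S=7
Draw 4: a1=1.603, a2=7.518, a3=1.379, a4=2.863, a0=13.363; τ=−ln(0.6173)/13.363=0.036 → t=0.132; u2·a0=0.9187·13.363=12.277; a1+…+a3=10.500 < 12.277 ≤ a1+…+a4=13.363 → R4 fires; G=7 R=0 B=6 S=7
Draw 5: a1=0.000, a2=7.518, a3=0.000, a4=0.000, a0=7.518; τ=−ln(0.2578)/7.518=0.180 → t=0.312; u2·a0=0.5343·7.518=4.017; a1=0.000 < 4.017 ≤ a1+a2=7.518 → R2 fires; G=6 R=0 B=6 S=9
Draw 6: a1=0.000, a2=6.444, a3=0.000, a4=0.000, a0=6.444; τ=−ln(0.3726)/6.444=0.153 → t=0.465; u2·a0=0.2964·6.444=1.910; a1=0.000 < 1.910 ≤ a1+a2=6.444 → R2 fires; G=5 R=0 B=6 S=11
Draw 7: a1=0.000, a2=5.370, a3=0.000, a4=0.000, a0=5.370; τ=−ln(0.7579)/5.370=0.052 → t=0.517 > T=0.48: stop.
At T=0.48: G=5 R=0 B=6 S=11; the largest is S.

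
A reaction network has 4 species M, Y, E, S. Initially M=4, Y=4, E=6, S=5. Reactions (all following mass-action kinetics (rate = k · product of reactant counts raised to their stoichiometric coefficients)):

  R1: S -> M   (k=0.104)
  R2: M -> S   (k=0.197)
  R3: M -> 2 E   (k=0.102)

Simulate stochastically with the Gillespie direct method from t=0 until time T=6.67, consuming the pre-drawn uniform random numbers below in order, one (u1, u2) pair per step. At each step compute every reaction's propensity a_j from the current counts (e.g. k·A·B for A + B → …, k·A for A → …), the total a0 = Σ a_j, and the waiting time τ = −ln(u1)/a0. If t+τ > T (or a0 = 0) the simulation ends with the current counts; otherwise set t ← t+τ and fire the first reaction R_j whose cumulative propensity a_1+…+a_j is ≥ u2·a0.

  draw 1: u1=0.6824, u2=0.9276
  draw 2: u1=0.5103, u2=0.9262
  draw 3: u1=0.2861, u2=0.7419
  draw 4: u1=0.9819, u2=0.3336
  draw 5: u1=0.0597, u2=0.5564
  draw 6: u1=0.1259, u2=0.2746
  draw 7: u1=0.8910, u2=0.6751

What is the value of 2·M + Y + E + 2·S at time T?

Value at T = 28

Check how each reaction changes W = 2·M + Y + E + 2·S (weight of products minus weight of reactants):
R1: S -> M: (2·1) − (2·1) = 2 − 2 = 0
R2: M -> S: (2·1) − (2·1) = 2 − 2 = 0
R3: M -> 2 E: (1·2) − (2·1) = 2 − 2 = 0
Every reaction leaves W unchanged, so W is conserved and no simulation is needed: W(T) = W(0) = 2·4 + 4 + 6 + 2·5 = 28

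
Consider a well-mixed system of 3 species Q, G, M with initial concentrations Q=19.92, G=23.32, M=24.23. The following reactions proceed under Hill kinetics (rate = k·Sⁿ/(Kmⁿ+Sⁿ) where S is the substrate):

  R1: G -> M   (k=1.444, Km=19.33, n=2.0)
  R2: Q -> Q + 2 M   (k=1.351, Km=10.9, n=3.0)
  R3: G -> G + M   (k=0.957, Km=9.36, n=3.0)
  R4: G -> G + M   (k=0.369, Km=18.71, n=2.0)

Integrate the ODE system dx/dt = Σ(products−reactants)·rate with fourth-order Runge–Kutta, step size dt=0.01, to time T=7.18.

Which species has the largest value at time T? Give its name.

RK4 with dt=0.01: 718 steps to T=7.18. Trajectory (selected grid times):
t=0.00: Q=19.92 G=23.32 M=24.23
t=0.80: Q=19.92 G=22.64 M=27.66
t=1.60: Q=19.92 G=21.98 M=31.06
t=2.39: Q=19.92 G=21.35 M=34.40
t=3.19: Q=19.92 G=20.72 M=37.75
t=3.99: Q=19.92 G=20.11 M=41.07
t=4.79: Q=19.92 G=19.52 M=44.37
t=5.58: Q=19.92 G=18.95 M=47.60
t=6.38: Q=19.92 G=18.40 M=50.84
t=7.18: Q=19.92 G=17.86 M=54.06
At T=7.18: Q=19.92 G=17.86 M=54.06; the largest is M.

Dominant species at T: M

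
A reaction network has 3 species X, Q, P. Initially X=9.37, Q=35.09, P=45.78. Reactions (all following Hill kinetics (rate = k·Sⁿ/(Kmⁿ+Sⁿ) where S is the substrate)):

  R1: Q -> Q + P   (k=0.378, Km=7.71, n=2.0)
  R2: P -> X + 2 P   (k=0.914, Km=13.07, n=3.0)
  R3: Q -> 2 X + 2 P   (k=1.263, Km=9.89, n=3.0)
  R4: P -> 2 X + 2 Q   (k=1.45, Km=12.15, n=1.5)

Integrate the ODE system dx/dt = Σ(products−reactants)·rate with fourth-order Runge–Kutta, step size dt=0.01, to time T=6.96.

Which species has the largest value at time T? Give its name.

Dominant species at T: P

RK4 with dt=0.01: 696 steps to T=6.96. Trajectory (selected grid times):
t=0.00: X=9.37 Q=35.09 P=45.78
t=0.77: X=13.93 Q=36.11 P=47.67
t=1.55: X=18.58 Q=37.15 P=49.57
t=2.32: X=23.18 Q=38.20 P=51.46
t=3.09: X=27.79 Q=39.25 P=53.34
t=3.87: X=32.48 Q=40.32 P=55.24
t=4.64: X=37.12 Q=41.39 P=57.12
t=5.41: X=41.78 Q=42.47 P=59.00
t=6.19: X=46.50 Q=43.57 P=60.90
t=6.96: X=51.18 Q=44.66 P=62.78
At T=6.96: X=51.18 Q=44.66 P=62.78; the largest is P.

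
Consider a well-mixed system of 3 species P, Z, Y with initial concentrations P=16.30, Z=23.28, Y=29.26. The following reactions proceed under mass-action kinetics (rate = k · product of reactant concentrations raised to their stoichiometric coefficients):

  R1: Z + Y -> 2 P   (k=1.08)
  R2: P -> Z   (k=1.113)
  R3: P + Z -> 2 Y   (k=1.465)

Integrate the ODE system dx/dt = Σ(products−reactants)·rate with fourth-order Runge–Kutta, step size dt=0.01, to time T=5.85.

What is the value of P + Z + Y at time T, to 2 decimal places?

Check how each reaction changes W = P + Z + Y (weight of products minus weight of reactants):
R1: Z + Y -> 2 P: (1·2) − (1·1 + 1·1) = 2 − 2 = 0
R2: P -> Z: (1·1) − (1·1) = 1 − 1 = 0
R3: P + Z -> 2 Y: (1·2) − (1·1 + 1·1) = 2 − 2 = 0
Every reaction leaves W unchanged, so W is conserved and no simulation is needed: W(T) = W(0) = 16.30 + 23.28 + 29.26 = 68.84

Value at T = 68.84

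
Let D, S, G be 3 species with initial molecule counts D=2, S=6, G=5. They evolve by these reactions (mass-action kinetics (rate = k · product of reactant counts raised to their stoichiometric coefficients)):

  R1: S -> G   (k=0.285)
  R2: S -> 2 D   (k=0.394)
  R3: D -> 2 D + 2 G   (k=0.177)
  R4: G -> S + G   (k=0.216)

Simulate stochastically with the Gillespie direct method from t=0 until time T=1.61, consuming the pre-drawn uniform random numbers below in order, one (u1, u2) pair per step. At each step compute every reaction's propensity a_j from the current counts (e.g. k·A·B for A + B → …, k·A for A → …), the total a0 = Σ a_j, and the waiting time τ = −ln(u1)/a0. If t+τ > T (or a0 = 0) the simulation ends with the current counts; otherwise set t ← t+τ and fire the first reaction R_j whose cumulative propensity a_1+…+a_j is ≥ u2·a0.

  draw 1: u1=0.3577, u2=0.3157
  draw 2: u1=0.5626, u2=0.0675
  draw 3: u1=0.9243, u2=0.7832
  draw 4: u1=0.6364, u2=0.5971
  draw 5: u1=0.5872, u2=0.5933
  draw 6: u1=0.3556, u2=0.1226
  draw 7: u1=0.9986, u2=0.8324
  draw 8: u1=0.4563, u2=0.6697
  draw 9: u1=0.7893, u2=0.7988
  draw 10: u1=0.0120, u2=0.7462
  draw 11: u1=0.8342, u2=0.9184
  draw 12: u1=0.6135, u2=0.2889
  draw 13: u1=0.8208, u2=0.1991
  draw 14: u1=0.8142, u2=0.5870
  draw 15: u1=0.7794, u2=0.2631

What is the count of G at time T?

t=0.000: D=2 S=6 G=5
Draw 1: a1=1.710, a2=2.364, a3=0.354, a4=1.080, a0=5.508; τ=−ln(0.3577)/5.508=0.187 → t=0.187; u2·a0=0.3157·5.508=1.739; a1=1.710 < 1.739 ≤ a1+a2=4.074 → R2 fires; D=4 S=5 G=5
Draw 2: a1=1.425, a2=1.970, a3=0.708, a4=1.080, a0=5.183; τ=−ln(0.5626)/5.183=0.111 → t=0.298; u2·a0=0.0675·5.183=0.350 ≤ a1=1.425 → R1 fires; D=4 S=4 G=6
Draw 3: a1=1.140, a2=1.576, a3=0.708, a4=1.296, a0=4.720; τ=−ln(0.9243)/4.720=0.017 → t=0.314; u2·a0=0.7832·4.720=3.697; a1+…+a3=3.424 < 3.697 ≤ a1+…+a4=4.720 → R4 fires; D=4 S=5 G=6
Draw 4: a1=1.425, a2=1.970, a3=0.708, a4=1.296, a0=5.399; τ=−ln(0.6364)/5.399=0.084 → t=0.398; u2·a0=0.5971·5.399=3.224; a1=1.425 < 3.224 ≤ a1+a2=3.395 → R2 fires; D=6 S=4 G=6
Draw 5: a1=1.140, a2=1.576, a3=1.062, a4=1.296, a0=5.074; τ=−ln(0.5872)/5.074=0.105 → t=0.503; u2·a0=0.5933·5.074=3.010; a1+a2=2.716 < 3.010 ≤ a1+…+a3=3.778 → R3 fires; D=7 S=4 G=8
Draw 6: a1=1.140, a2=1.576, a3=1.239, a4=1.728, a0=5.683; τ=−ln(0.3556)/5.683=0.182 → t=0.685; u2·a0=0.1226·5.683=0.697 ≤ a1=1.140 → R1 fires; D=7 S=3 G=9
Draw 7: a1=0.855, a2=1.182, a3=1.239, a4=1.944, a0=5.220; τ=−ln(0.9986)/5.220=0.000 → t=0.685; u2·a0=0.8324·5.220=4.345; a1+…+a3=3.276 < 4.345 ≤ a1+…+a4=5.220 → R4 fires; D=7 S=4 G=9
Draw 8: a1=1.140, a2=1.576, a3=1.239, a4=1.944, a0=5.899; τ=−ln(0.4563)/5.899=0.133 → t=0.818; u2·a0=0.6697·5.899=3.951; a1+a2=2.716 < 3.951 ≤ a1+…+a3=3.955 → R3 fires; D=8 S=4 G=11
Draw 9: a1=1.140, a2=1.576, a3=1.416, a4=2.376, a0=6.508; τ=−ln(0.7893)/6.508=0.036 → t=0.855; u2·a0=0.7988·6.508=5.199; a1+…+a3=4.132 < 5.199 ≤ a1+…+a4=6.508 → R4 fires; D=8 S=5 G=11
Draw 10: a1=1.425, a2=1.970, a3=1.416, a4=2.376, a0=7.187; τ=−ln(0.0120)/7.187=0.615 → t=1.470; u2·a0=0.7462·7.187=5.363; a1+…+a3=4.811 < 5.363 ≤ a1+…+a4=7.187 → R4 fires; D=8 S=6 G=11
Draw 11: a1=1.710, a2=2.364, a3=1.416, a4=2.376, a0=7.866; τ=−ln(0.8342)/7.866=0.023 → t=1.493; u2·a0=0.9184·7.866=7.224; a1+…+a3=5.490 < 7.224 ≤ a1+…+a4=7.866 → R4 fires; D=8 S=7 G=11
Draw 12: a1=1.995, a2=2.758, a3=1.416, a4=2.376, a0=8.545; τ=−ln(0.6135)/8.545=0.057 → t=1.550; u2·a0=0.2889·8.545=2.469; a1=1.995 < 2.469 ≤ a1+a2=4.753 → R2 fires; D=10 S=6 G=11
Draw 13: a1=1.710, a2=2.364, a3=1.770, a4=2.376, a0=8.220; τ=−ln(0.8208)/8.220=0.024 → t=1.574; u2·a0=0.1991·8.220=1.637 ≤ a1=1.710 → R1 fires; D=10 S=5 G=12
Draw 14: a1=1.425, a2=1.970, a3=1.770, a4=2.592, a0=7.757; τ=−ln(0.8142)/7.757=0.026 → t=1.601; u2·a0=0.5870·7.757=4.553; a1+a2=3.395 < 4.553 ≤ a1+…+a3=5.165 → R3 fires; D=11 S=5 G=14
Draw 15: a1=1.425, a2=1.970, a3=1.947, a4=3.024, a0=8.366; τ=−ln(0.7794)/8.366=0.030 → t=1.630 > T=1.61: stop.
Read off G at T=1.61: 14

G at T = 14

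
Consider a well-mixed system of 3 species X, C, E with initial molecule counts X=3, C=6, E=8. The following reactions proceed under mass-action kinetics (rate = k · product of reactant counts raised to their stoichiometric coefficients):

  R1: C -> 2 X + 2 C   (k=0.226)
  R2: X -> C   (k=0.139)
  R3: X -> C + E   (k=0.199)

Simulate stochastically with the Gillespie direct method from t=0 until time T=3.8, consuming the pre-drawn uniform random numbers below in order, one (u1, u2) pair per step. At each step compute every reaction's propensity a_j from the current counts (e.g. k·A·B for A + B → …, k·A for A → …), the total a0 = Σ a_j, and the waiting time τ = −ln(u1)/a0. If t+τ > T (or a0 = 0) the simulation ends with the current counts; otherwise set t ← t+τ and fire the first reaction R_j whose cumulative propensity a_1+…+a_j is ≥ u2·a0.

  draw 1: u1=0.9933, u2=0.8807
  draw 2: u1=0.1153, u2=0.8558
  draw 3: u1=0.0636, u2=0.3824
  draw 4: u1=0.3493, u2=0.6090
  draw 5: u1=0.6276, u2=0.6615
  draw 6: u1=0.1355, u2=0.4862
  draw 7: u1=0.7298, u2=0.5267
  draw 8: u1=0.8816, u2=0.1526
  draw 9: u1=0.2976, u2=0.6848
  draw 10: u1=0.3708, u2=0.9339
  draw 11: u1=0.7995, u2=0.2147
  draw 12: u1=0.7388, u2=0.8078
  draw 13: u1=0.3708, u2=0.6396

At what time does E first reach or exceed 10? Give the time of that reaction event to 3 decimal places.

Threshold first reached at t = 0.960

t=0.000: X=3 C=6 E=8
Draw 1: a1=1.356, a2=0.417, a3=0.597, a0=2.370; τ=−ln(0.9933)/2.370=0.003 → t=0.003; u2·a0=0.8807·2.370=2.087; a1+a2=1.773 < 2.087 ≤ a1+…+a3=2.370 → R3 fires; X=2 C=7 E=9
Draw 2: a1=1.582, a2=0.278, a3=0.398, a0=2.258; τ=−ln(0.1153)/2.258=0.957 → t=0.960; u2·a0=0.8558·2.258=1.932; a1+a2=1.860 < 1.932 ≤ a1+…+a3=2.258 → R3 fires; X=1 C=8 E=10
Draw 3: a1=1.808, a2=0.139, a3=0.199, a0=2.146; τ=−ln(0.0636)/2.146=1.284 → t=2.243; u2·a0=0.3824·2.146=0.821 ≤ a1=1.808 → R1 fires; X=3 C=9 E=10
Draw 4: a1=2.034, a2=0.417, a3=0.597, a0=3.048; τ=−ln(0.3493)/3.048=0.345 → t=2.588; u2·a0=0.6090·3.048=1.856 ≤ a1=2.034 → R1 fires; X=5 C=10 E=10
Draw 5: a1=2.260, a2=0.695, a3=0.995, a0=3.950; τ=−ln(0.6276)/3.950=0.118 → t=2.706; u2·a0=0.6615·3.950=2.613; a1=2.260 < 2.613 ≤ a1+a2=2.955 → R2 fires; X=4 C=11 E=10
Draw 6: a1=2.486, a2=0.556, a3=0.796, a0=3.838; τ=−ln(0.1355)/3.838=0.521 → t=3.227; u2·a0=0.4862·3.838=1.866 ≤ a1=2.486 → R1 fires; X=6 C=12 E=10
Draw 7: a1=2.712, a2=0.834, a3=1.194, a0=4.740; τ=−ln(0.7298)/4.740=0.066 → t=3.294; u2·a0=0.5267·4.740=2.497 ≤ a1=2.712 → R1 fires; X=8 C=13 E=10
Draw 8: a1=2.938, a2=1.112, a3=1.592, a0=5.642; τ=−ln(0.8816)/5.642=0.022 → t=3.316; u2·a0=0.1526·5.642=0.861 ≤ a1=2.938 → R1 fires; X=10 C=14 E=10
Draw 9: a1=3.164, a2=1.390, a3=1.990, a0=6.544; τ=−ln(0.2976)/6.544=0.185 → t=3.501; u2·a0=0.6848·6.544=4.481; a1=3.164 < 4.481 ≤ a1+a2=4.554 → R2 fires; X=9 C=15 E=10
Draw 10: a1=3.390, a2=1.251, a3=1.791, a0=6.432; τ=−ln(0.3708)/6.432=0.154 → t=3.655; u2·a0=0.9339·6.432=6.007; a1+a2=4.641 < 6.007 ≤ a1+…+a3=6.432 → R3 fires; X=8 C=16 E=11
Draw 11: a1=3.616, a2=1.112, a3=1.592, a0=6.320; τ=−ln(0.7995)/6.320=0.035 → t=3.691; u2·a0=0.2147·6.320=1.357 ≤ a1=3.616 → R1 fires; X=10 C=17 E=11
Draw 12: a1=3.842, a2=1.390, a3=1.990, a0=7.222; τ=−ln(0.7388)/7.222=0.042 → t=3.733; u2·a0=0.8078·7.222=5.834; a1+a2=5.232 < 5.834 ≤ a1+…+a3=7.222 → R3 fires; X=9 C=18 E=12
Draw 13: a1=4.068, a2=1.251, a3=1.791, a0=7.110; τ=−ln(0.3708)/7.110=0.140 → t=3.872 > T=3.8: stop.
E first becomes ≥ 10 when it reaches 10 at the event at t=0.960.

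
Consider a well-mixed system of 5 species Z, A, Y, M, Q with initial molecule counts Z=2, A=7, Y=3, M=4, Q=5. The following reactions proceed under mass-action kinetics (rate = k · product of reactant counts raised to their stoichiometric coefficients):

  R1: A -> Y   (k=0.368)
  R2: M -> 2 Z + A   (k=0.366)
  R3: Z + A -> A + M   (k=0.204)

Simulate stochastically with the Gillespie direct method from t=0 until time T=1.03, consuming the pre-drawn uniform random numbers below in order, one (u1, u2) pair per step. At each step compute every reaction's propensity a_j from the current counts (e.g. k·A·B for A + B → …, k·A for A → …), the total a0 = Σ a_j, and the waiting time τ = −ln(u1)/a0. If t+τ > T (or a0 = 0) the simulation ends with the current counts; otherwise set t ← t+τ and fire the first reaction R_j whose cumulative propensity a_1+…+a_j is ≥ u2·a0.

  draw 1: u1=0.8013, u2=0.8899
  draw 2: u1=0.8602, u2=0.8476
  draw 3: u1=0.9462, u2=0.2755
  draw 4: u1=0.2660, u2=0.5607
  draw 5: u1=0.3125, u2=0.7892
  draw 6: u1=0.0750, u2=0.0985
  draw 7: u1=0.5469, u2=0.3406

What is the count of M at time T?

t=0.000: Z=2 A=7 Y=3 M=4 Q=5
Draw 1: a1=2.576, a2=1.464, a3=2.856, a0=6.896; τ=−ln(0.8013)/6.896=0.032 → t=0.032; u2·a0=0.8899·6.896=6.137; a1+a2=4.040 < 6.137 ≤ a1+…+a3=6.896 → R3 fires; Z=1 A=7 Y=3 M=5 Q=5
Draw 2: a1=2.576, a2=1.830, a3=1.428, a0=5.834; τ=−ln(0.8602)/5.834=0.026 → t=0.058; u2·a0=0.8476·5.834=4.945; a1+a2=4.406 < 4.945 ≤ a1+…+a3=5.834 → R3 fires; Z=0 A=7 Y=3 M=6 Q=5
Draw 3: a1=2.576, a2=2.196, a3=0.000, a0=4.772; τ=−ln(0.9462)/4.772=0.012 → t=0.070; u2·a0=0.2755·4.772=1.315 ≤ a1=2.576 → R1 fires; Z=0 A=6 Y=4 M=6 Q=5
Draw 4: a1=2.208, a2=2.196, a3=0.000, a0=4.404; τ=−ln(0.2660)/4.404=0.301 → t=0.370; u2·a0=0.5607·4.404=2.469; a1=2.208 < 2.469 ≤ a1+a2=4.404 → R2 fires; Z=2 A=7 Y=4 M=5 Q=5
Draw 5: a1=2.576, a2=1.830, a3=2.856, a0=7.262; τ=−ln(0.3125)/7.262=0.160 → t=0.530; u2·a0=0.7892·7.262=5.731; a1+a2=4.406 < 5.731 ≤ a1+…+a3=7.262 → R3 fires; Z=1 A=7 Y=4 M=6 Q=5
Draw 6: a1=2.576, a2=2.196, a3=1.428, a0=6.200; τ=−ln(0.0750)/6.200=0.418 → t=0.948; u2·a0=0.0985·6.200=0.611 ≤ a1=2.576 → R1 fires; Z=1 A=6 Y=5 M=6 Q=5
Draw 7: a1=2.208, a2=2.196, a3=1.224, a0=5.628; τ=−ln(0.5469)/5.628=0.107 → t=1.055 > T=1.03: stop.
Read off M at T=1.03: 6

M at T = 6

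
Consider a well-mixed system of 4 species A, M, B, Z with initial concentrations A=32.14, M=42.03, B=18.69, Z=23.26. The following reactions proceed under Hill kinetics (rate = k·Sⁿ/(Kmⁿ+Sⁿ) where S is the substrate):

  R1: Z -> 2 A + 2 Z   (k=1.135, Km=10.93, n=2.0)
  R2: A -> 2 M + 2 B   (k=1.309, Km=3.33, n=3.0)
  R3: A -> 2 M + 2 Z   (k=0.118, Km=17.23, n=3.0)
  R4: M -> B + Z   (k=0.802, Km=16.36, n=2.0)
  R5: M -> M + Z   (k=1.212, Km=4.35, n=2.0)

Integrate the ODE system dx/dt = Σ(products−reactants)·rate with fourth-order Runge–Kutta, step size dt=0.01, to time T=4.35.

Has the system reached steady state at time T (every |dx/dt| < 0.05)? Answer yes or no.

RK4 with dt=0.01: 435 steps to T=4.35. Trajectory (selected grid times):
t=0.00: A=32.14 M=42.03 B=18.69 Z=23.26
t=0.48: A=32.37 M=43.05 B=20.28 Z=24.72
t=0.97: A=32.61 M=44.09 B=21.91 Z=26.22
t=1.45: A=32.87 M=45.10 B=23.50 Z=27.71
t=1.93: A=33.14 M=46.11 B=25.10 Z=29.20
t=2.42: A=33.43 M=47.15 B=26.73 Z=30.73
t=2.90: A=33.73 M=48.16 B=28.33 Z=32.24
t=3.38: A=34.03 M=49.17 B=29.93 Z=33.75
t=3.87: A=34.35 M=50.20 B=31.57 Z=35.30
t=4.35: A=34.67 M=51.21 B=33.17 Z=36.83
Rates at T: R1=1.0431, R2=1.3078, R3=0.1051, R4=0.7277, R5=1.2033
dx/dt at T (Σ net stoichiometry × rate): A=+0.6733, M=+2.0982, B=+3.3434, Z=+3.1843
Largest |dx/dt| is |+3.3434| (B) ≥ 0.05 → not steady.

Steady state at T: no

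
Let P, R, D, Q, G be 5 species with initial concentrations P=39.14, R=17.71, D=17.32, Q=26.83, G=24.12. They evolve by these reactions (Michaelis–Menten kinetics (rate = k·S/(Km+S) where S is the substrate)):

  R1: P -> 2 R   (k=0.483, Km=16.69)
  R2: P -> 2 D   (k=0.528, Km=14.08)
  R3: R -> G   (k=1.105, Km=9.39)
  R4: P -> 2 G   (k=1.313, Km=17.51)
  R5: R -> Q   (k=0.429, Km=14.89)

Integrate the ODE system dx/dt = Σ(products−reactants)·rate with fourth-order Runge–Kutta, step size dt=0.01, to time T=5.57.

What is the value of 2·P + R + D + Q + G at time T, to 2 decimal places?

Check how each reaction changes W = 2·P + R + D + Q + G (weight of products minus weight of reactants):
R1: P -> 2 R: (1·2) − (2·1) = 2 − 2 = 0
R2: P -> 2 D: (1·2) − (2·1) = 2 − 2 = 0
R3: R -> G: (1·1) − (1·1) = 1 − 1 = 0
R4: P -> 2 G: (1·2) − (2·1) = 2 − 2 = 0
R5: R -> Q: (1·1) − (1·1) = 1 − 1 = 0
Every reaction leaves W unchanged, so W is conserved and no simulation is needed: W(T) = W(0) = 2·39.14 + 17.71 + 17.32 + 26.83 + 24.12 = 164.26

Value at T = 164.26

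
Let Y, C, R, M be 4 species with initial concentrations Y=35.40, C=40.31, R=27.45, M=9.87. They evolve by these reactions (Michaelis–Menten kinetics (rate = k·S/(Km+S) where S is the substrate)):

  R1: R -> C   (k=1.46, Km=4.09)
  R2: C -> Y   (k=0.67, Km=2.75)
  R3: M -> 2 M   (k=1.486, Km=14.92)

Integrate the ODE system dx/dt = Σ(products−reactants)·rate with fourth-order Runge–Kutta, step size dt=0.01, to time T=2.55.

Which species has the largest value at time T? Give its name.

Dominant species at T: C

RK4 with dt=0.01: 255 steps to T=2.55. Trajectory (selected grid times):
t=0.00: Y=35.40 C=40.31 R=27.45 M=9.87
t=0.28: Y=35.58 C=40.49 R=27.09 M=10.04
t=0.57: Y=35.76 C=40.68 R=26.73 M=10.21
t=0.85: Y=35.93 C=40.85 R=26.37 M=10.38
t=1.13: Y=36.11 C=41.03 R=26.02 M=10.55
t=1.42: Y=36.29 C=41.22 R=25.65 M=10.73
t=1.70: Y=36.47 C=41.39 R=25.30 M=10.91
t=1.98: Y=36.64 C=41.57 R=24.95 M=11.08
t=2.27: Y=36.83 C=41.75 R=24.59 M=11.27
t=2.55: Y=37.00 C=41.92 R=24.24 M=11.45
At T=2.55: Y=37.00 C=41.92 R=24.24 M=11.45; the largest is C.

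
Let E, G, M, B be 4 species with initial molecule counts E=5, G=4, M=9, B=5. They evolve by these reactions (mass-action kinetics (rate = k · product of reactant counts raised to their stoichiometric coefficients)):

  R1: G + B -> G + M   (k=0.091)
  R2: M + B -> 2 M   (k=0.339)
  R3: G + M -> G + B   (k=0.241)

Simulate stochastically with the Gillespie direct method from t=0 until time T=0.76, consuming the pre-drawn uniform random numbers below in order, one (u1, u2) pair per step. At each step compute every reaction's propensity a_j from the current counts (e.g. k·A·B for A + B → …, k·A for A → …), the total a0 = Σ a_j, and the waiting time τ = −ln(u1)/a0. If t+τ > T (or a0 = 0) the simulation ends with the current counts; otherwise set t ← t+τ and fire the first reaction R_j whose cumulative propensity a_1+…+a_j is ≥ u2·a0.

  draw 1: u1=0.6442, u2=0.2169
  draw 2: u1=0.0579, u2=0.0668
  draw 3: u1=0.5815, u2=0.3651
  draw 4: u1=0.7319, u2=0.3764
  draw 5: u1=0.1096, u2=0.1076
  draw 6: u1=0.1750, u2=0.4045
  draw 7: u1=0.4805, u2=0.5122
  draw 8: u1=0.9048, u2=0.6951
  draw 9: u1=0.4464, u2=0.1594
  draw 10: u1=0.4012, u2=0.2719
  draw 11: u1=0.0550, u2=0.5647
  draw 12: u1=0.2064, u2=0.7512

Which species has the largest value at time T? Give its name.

Dominant species at T: M

t=0.000: E=5 G=4 M=9 B=5
Draw 1: a1=1.820, a2=15.255, a3=8.676, a0=25.751; τ=−ln(0.6442)/25.751=0.017 → t=0.017; u2·a0=0.2169·25.751=5.585; a1=1.820 < 5.585 ≤ a1+a2=17.075 → R2 fires; E=5 G=4 M=10 B=4
Draw 2: a1=1.456, a2=13.560, a3=9.640, a0=24.656; τ=−ln(0.0579)/24.656=0.116 → t=0.133; u2·a0=0.0668·24.656=1.647; a1=1.456 < 1.647 ≤ a1+a2=15.016 → R2 fires; E=5 G=4 M=11 B=3
Draw 3: a1=1.092, a2=11.187, a3=10.604, a0=22.883; τ=−ln(0.5815)/22.883=0.024 → t=0.156; u2·a0=0.3651·22.883=8.355; a1=1.092 < 8.355 ≤ a1+a2=12.279 → R2 fires; E=5 G=4 M=12 B=2
Draw 4: a1=0.728, a2=8.136, a3=11.568, a0=20.432; τ=−ln(0.7319)/20.432=0.015 → t=0.172; u2·a0=0.3764·20.432=7.691; a1=0.728 < 7.691 ≤ a1+a2=8.864 → R2 fires; E=5 G=4 M=13 B=1
Draw 5: a1=0.364, a2=4.407, a3=12.532, a0=17.303; τ=−ln(0.1096)/17.303=0.128 → t=0.299; u2·a0=0.1076·17.303=1.862; a1=0.364 < 1.862 ≤ a1+a2=4.771 → R2 fires; E=5 G=4 M=14 B=0
Draw 6: a1=0.000, a2=0.000, a3=13.496, a0=13.496; τ=−ln(0.1750)/13.496=0.129 → t=0.429; u2·a0=0.4045·13.496=5.459; a1+a2=0.000 < 5.459 ≤ a1+…+a3=13.496 → R3 fires; E=5 G=4 M=13 B=1
Draw 7: a1=0.364, a2=4.407, a3=12.532, a0=17.303; τ=−ln(0.4805)/17.303=0.042 → t=0.471; u2·a0=0.5122·17.303=8.863; a1+a2=4.771 < 8.863 ≤ a1+…+a3=17.303 → R3 fires; E=5 G=4 M=12 B=2
Draw 8: a1=0.728, a2=8.136, a3=11.568, a0=20.432; τ=−ln(0.9048)/20.432=0.005 → t=0.476; u2·a0=0.6951·20.432=14.202; a1+a2=8.864 < 14.202 ≤ a1+…+a3=20.432 → R3 fires; E=5 G=4 M=11 B=3
Draw 9: a1=1.092, a2=11.187, a3=10.604, a0=22.883; τ=−ln(0.4464)/22.883=0.035 → t=0.511; u2·a0=0.1594·22.883=3.648; a1=1.092 < 3.648 ≤ a1+a2=12.279 → R2 fires; E=5 G=4 M=12 B=2
Draw 10: a1=0.728, a2=8.136, a3=11.568, a0=20.432; τ=−ln(0.4012)/20.432=0.045 → t=0.556; u2·a0=0.2719·20.432=5.555; a1=0.728 < 5.555 ≤ a1+a2=8.864 → R2 fires; E=5 G=4 M=13 B=1
Draw 11: a1=0.364, a2=4.407, a3=12.532, a0=17.303; τ=−ln(0.0550)/17.303=0.168 → t=0.723; u2·a0=0.5647·17.303=9.771; a1+a2=4.771 < 9.771 ≤ a1+…+a3=17.303 → R3 fires; E=5 G=4 M=12 B=2
Draw 12: a1=0.728, a2=8.136, a3=11.568, a0=20.432; τ=−ln(0.2064)/20.432=0.077 → t=0.801 > T=0.76: stop.
At T=0.76: E=5 G=4 M=12 B=2; the largest is M.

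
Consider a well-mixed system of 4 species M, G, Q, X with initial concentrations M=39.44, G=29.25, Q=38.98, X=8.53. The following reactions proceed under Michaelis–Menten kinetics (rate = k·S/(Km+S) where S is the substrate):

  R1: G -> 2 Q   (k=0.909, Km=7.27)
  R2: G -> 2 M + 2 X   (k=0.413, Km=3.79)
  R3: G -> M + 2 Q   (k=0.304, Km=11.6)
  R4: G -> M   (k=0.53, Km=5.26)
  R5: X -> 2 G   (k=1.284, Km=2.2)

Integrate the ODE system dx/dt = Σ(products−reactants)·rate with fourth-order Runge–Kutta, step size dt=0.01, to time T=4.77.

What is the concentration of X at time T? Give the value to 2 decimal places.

RK4 with dt=0.01: 477 steps to T=4.77. Trajectory (selected grid times):
t=0.00: M=39.44 G=29.25 Q=38.98 X=8.53
t=0.53: M=40.18 G=29.40 Q=39.98 X=8.38
t=1.06: M=40.92 G=29.54 Q=40.99 X=8.23
t=1.59: M=41.67 G=29.67 Q=41.99 X=8.08
t=2.12: M=42.41 G=29.81 Q=43.00 X=7.93
t=2.65: M=43.15 G=29.93 Q=44.01 X=7.79
t=3.18: M=43.90 G=30.06 Q=45.01 X=7.65
t=3.71: M=44.64 G=30.17 Q=46.02 X=7.51
t=4.24: M=45.38 G=30.28 Q=47.03 X=7.38
t=4.77: M=46.13 G=30.39 Q=48.04 X=7.24
Read off X at T=4.77: 7.24

X at T = 7.24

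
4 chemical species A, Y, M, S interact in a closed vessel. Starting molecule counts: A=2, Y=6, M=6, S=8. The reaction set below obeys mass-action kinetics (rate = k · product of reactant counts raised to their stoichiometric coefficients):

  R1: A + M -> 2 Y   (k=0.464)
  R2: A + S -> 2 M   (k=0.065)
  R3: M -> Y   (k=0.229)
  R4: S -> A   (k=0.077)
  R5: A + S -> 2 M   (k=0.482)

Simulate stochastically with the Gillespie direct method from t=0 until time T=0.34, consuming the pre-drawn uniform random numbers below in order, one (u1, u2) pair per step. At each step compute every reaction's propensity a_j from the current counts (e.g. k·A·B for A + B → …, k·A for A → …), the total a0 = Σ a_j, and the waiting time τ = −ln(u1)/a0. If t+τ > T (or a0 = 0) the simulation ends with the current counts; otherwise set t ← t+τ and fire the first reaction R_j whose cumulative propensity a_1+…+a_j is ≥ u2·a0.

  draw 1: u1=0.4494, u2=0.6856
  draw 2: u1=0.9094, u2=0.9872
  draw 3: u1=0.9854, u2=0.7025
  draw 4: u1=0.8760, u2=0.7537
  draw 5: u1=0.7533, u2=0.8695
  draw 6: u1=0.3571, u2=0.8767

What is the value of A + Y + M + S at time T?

Value at T = 22

Check how each reaction changes W = A + Y + M + S (weight of products minus weight of reactants):
R1: A + M -> 2 Y: (1·2) − (1·1 + 1·1) = 2 − 2 = 0
R2: A + S -> 2 M: (1·2) − (1·1 + 1·1) = 2 − 2 = 0
R3: M -> Y: (1·1) − (1·1) = 1 − 1 = 0
R4: S -> A: (1·1) − (1·1) = 1 − 1 = 0
R5: A + S -> 2 M: (1·2) − (1·1 + 1·1) = 2 − 2 = 0
Every reaction leaves W unchanged, so W is conserved and no simulation is needed: W(T) = W(0) = 2 + 6 + 6 + 8 = 22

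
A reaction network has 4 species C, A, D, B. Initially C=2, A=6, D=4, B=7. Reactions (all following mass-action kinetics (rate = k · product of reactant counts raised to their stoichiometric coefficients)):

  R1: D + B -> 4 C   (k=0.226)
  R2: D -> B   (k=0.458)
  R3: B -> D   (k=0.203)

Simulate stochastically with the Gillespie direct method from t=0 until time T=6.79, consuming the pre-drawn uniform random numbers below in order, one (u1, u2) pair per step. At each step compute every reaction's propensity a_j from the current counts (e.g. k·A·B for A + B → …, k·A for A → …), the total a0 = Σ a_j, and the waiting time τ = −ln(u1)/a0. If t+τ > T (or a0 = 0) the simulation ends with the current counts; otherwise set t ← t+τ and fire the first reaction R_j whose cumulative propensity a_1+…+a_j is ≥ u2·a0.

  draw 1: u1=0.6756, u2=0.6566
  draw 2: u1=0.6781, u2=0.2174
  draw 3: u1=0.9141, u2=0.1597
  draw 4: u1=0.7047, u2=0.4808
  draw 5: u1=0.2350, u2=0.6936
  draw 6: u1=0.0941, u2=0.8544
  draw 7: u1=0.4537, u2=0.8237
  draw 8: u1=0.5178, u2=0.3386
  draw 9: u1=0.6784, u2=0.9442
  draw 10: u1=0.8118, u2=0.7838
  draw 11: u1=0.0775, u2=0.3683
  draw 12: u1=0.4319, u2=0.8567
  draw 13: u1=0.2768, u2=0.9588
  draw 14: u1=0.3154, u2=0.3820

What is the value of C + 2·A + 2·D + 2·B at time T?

Value at T = 36

Check how each reaction changes W = C + 2·A + 2·D + 2·B (weight of products minus weight of reactants):
R1: D + B -> 4 C: (1·4) − (2·1 + 2·1) = 4 − 4 = 0
R2: D -> B: (2·1) − (2·1) = 2 − 2 = 0
R3: B -> D: (2·1) − (2·1) = 2 − 2 = 0
Every reaction leaves W unchanged, so W is conserved and no simulation is needed: W(T) = W(0) = 2 + 2·6 + 2·4 + 2·7 = 36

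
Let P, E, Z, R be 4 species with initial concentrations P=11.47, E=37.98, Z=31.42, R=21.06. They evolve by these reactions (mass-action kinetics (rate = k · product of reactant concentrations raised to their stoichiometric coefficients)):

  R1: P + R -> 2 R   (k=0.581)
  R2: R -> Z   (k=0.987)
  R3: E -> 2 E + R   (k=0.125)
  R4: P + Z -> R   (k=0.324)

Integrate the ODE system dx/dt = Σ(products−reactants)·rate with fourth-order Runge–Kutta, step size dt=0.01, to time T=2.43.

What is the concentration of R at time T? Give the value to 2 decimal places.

R at T = 8.40

RK4 with dt=0.01: 243 steps to T=2.43. Trajectory (selected grid times):
t=0.00: P=11.47 E=37.98 Z=31.42 R=21.06
t=0.27: P=0.01 E=39.28 Z=34.31 R=26.42
t=0.54: P=0.00 E=40.63 Z=40.65 R=21.43
t=0.81: P=0.00 E=42.03 Z=45.83 R=17.64
t=1.08: P=0.00 E=43.47 Z=50.13 R=14.78
t=1.35: P=0.00 E=44.96 Z=53.77 R=12.64
t=1.62: P=0.00 E=46.50 Z=56.92 R=11.04
t=1.89: P=0.00 E=48.10 Z=59.69 R=9.86
t=2.16: P=0.00 E=49.75 Z=62.20 R=9.00
t=2.43: P=0.00 E=51.46 Z=64.51 R=8.40
Read off R at T=2.43: 8.40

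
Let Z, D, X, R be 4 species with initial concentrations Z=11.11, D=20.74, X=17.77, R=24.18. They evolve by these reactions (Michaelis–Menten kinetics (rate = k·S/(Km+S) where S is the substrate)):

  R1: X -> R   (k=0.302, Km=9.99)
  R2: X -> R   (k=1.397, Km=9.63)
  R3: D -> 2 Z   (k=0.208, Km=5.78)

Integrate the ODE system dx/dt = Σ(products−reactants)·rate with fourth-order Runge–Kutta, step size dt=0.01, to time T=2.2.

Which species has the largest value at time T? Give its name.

RK4 with dt=0.01: 220 steps to T=2.2. Trajectory (selected grid times):
t=0.00: Z=11.11 D=20.74 X=17.77 R=24.18
t=0.24: Z=11.19 D=20.70 X=17.51 R=24.44
t=0.49: Z=11.27 D=20.66 X=17.23 R=24.72
t=0.73: Z=11.35 D=20.62 X=16.97 R=24.98
t=0.98: Z=11.43 D=20.58 X=16.70 R=25.25
t=1.22: Z=11.51 D=20.54 X=16.45 R=25.50
t=1.47: Z=11.59 D=20.50 X=16.18 R=25.77
t=1.71: Z=11.67 D=20.46 X=15.93 R=26.02
t=1.96: Z=11.75 D=20.42 X=15.66 R=26.29
t=2.20: Z=11.82 D=20.38 X=15.41 R=26.54
At T=2.2: Z=11.82 D=20.38 X=15.41 R=26.54; the largest is R.

Dominant species at T: R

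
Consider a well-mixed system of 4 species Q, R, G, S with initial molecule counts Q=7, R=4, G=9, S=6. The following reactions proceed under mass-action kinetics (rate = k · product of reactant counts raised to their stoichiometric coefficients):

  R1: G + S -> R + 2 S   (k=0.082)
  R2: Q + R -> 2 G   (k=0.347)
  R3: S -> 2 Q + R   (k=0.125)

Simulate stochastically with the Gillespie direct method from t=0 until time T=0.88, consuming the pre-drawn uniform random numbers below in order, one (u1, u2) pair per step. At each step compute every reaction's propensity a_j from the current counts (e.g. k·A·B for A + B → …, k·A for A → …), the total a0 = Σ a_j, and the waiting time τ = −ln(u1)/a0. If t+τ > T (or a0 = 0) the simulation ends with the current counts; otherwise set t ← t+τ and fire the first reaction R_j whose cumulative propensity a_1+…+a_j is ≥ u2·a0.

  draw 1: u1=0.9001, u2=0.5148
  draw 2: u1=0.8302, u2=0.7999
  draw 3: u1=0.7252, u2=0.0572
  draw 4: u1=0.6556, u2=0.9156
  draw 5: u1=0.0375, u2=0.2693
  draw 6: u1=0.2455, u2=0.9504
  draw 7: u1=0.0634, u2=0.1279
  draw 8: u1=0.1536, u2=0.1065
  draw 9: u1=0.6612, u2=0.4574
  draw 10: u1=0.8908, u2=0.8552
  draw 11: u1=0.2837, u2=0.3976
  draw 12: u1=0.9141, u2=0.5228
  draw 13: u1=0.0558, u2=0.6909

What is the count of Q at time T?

t=0.000: Q=7 R=4 G=9 S=6
Draw 1: a1=4.428, a2=9.716, a3=0.750, a0=14.894; τ=−ln(0.9001)/14.894=0.007 → t=0.007; u2·a0=0.5148·14.894=7.667; a1=4.428 < 7.667 ≤ a1+a2=14.144 → R2 fires; Q=6 R=3 G=11 S=6
Draw 2: a1=5.412, a2=6.246, a3=0.750, a0=12.408; τ=−ln(0.8302)/12.408=0.015 → t=0.022; u2·a0=0.7999·12.408=9.925; a1=5.412 < 9.925 ≤ a1+a2=11.658 → R2 fires; Q=5 R=2 G=13 S=6
Draw 3: a1=6.396, a2=3.470, a3=0.750, a0=10.616; τ=−ln(0.7252)/10.616=0.030 → t=0.052; u2·a0=0.0572·10.616=0.607 ≤ a1=6.396 → R1 fires; Q=5 R=3 G=12 S=7
Draw 4: a1=6.888, a2=5.205, a3=0.875, a0=12.968; τ=−ln(0.6556)/12.968=0.033 → t=0.085; u2·a0=0.9156·12.968=11.874; a1=6.888 < 11.874 ≤ a1+a2=12.093 → R2 fires; Q=4 R=2 G=14 S=7
Draw 5: a1=8.036, a2=2.776, a3=0.875, a0=11.687; τ=−ln(0.0375)/11.687=0.281 → t=0.366; u2·a0=0.2693·11.687=3.147 ≤ a1=8.036 → R1 fires; Q=4 R=3 G=13 S=8
Draw 6: a1=8.528, a2=4.164, a3=1.000, a0=13.692; τ=−ln(0.2455)/13.692=0.103 → t=0.468; u2·a0=0.9504·13.692=13.013; a1+a2=12.692 < 13.013 ≤ a1+…+a3=13.692 → R3 fires; Q=6 R=4 G=13 S=7
Draw 7: a1=7.462, a2=8.328, a3=0.875, a0=16.665; τ=−ln(0.0634)/16.665=0.166 → t=0.634; u2·a0=0.1279·16.665=2.131 ≤ a1=7.462 → R1 fires; Q=6 R=5 G=12 S=8
Draw 8: a1=7.872, a2=10.410, a3=1.000, a0=19.282; τ=−ln(0.1536)/19.282=0.097 → t=0.731; u2·a0=0.1065·19.282=2.054 ≤ a1=7.872 → R1 fires; Q=6 R=6 G=11 S=9
Draw 9: a1=8.118, a2=12.492, a3=1.125, a0=21.735; τ=−ln(0.6612)/21.735=0.019 → t=0.750; u2·a0=0.4574·21.735=9.942; a1=8.118 < 9.942 ≤ a1+a2=20.610 → R2 fires; Q=5 R=5 G=13 S=9
Draw 10: a1=9.594, a2=8.675, a3=1.125, a0=19.394; τ=−ln(0.8908)/19.394=0.006 → t=0.756; u2·a0=0.8552·19.394=16.586; a1=9.594 < 16.586 ≤ a1+a2=18.269 → R2 fires; Q=4 R=4 G=15 S=9
Draw 11: a1=11.070, a2=5.552, a3=1.125, a0=17.747; τ=−ln(0.2837)/17.747=0.071 → t=0.827; u2·a0=0.3976·17.747=7.056 ≤ a1=11.070 → R1 fires; Q=4 R=5 G=14 S=10
Draw 12: a1=11.480, a2=6.940, a3=1.250, a0=19.670; τ=−ln(0.9141)/19.670=0.005 → t=0.832; u2·a0=0.5228·19.670=10.283 ≤ a1=11.480 → R1 fires; Q=4 R=6 G=13 S=11
Draw 13: a1=11.726, a2=8.328, a3=1.375, a0=21.429; τ=−ln(0.0558)/21.429=0.135 → t=0.966 > T=0.88: stop.
Read off Q at T=0.88: 4

Q at T = 4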